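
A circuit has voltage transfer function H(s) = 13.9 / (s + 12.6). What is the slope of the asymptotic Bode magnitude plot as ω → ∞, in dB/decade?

-20 dB/decade

With 0 zeros and 1 pole, the high-frequency asymptotic slope is 20 × (0 − 1) = -20 dB/decade.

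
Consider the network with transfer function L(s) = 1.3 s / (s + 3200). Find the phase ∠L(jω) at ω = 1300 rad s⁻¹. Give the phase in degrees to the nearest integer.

∠(j1300) = 90.00°
∠(j1300 + 3200) = arctan(1300/3200) = 22.11°
∠L(j1300) = 90.00° − 22.11° = 67.89°

68°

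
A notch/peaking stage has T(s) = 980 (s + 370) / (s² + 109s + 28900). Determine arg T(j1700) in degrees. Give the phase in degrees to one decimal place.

-98.6 deg

∠(j1700 + 370) = arctan(1700/370) = 77.72°
∠[(j1700)² + 109(j1700) + 28900] = ∠[-2.8611e+06 + j1.853e+05] = 176.29°
∠T(j1700) = 77.72° − 176.29° = -98.57°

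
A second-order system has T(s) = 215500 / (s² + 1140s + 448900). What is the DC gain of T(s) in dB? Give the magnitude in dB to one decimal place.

-6.4 dB

T(0) = 215500 / 448900 = 0.48006
20 log₁₀(0.48006) = -6.37 dB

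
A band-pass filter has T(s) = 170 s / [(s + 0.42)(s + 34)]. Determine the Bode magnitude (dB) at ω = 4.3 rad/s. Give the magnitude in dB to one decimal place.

|j4.3| = 4.3
|j4.3 + 0.42| = √(4.3² + 0.42²) = 4.32
|j4.3 + 34| = √(4.3² + 34²) = 34.27
|T(j4.3)| = 170 × 4.3 / (4.32 × 34.27) = 4.937
20 log₁₀(4.937) = 13.87 dB

13.9 dB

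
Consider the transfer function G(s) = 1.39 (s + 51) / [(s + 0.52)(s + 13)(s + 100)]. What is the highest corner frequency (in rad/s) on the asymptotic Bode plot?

100 rad/s

Break frequencies occur at each pole and zero magnitude: 0.52 rad/s, 13 rad/s, 51 rad/s, 100 rad/s.
The highest is 100 rad/s.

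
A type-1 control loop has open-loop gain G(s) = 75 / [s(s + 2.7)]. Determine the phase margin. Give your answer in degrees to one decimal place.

17.7°

Gain crossover: |G(jω)| = 1 at ω ≈ 8.45 rad/sec.
∠G(j8.45) = −90° − arctan(8.45/2.7) ≈ -162.28°
PM = 180° + (-162.28°) = 17.72°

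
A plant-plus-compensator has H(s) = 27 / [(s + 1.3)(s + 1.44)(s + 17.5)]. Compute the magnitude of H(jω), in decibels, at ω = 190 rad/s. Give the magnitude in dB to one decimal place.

|j190 + 1.3| = √(190² + 1.3²) = 190
|j190 + 1.44| = √(190² + 1.44²) = 190
|j190 + 17.5| = √(190² + 17.5²) = 190.8
|H(j190)| = 27 / (190 × 190 × 190.8) = 3.9196e-06
20 log₁₀(3.9196e-06) = -108.14 dB

-108.1 dB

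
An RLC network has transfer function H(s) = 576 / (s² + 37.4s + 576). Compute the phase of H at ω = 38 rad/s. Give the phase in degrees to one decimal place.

∠[(j38)² + 37.4(j38) + 576] = ∠[-868 + j1421.2] = 121.41°
∠H(j38) = −121.41° = -121.41°

-121.4°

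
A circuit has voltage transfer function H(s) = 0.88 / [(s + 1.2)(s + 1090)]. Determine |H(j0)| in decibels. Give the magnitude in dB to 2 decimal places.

H(0) = 0.88 / (1.2 × 1090) = 0.00067278
20 log₁₀(0.00067278) = -63.443 dB

-63.44 dB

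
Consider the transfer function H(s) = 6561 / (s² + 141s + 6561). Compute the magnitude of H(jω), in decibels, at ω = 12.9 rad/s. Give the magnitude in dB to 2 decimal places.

|(j12.9)² + 141(j12.9) + 6561| = |6394.6 + j1818.9| = 6648
|H(j12.9)| = 6561 / 6648 = 0.98688
20 log₁₀(0.98688) = -0.115 dB

-0.11 dB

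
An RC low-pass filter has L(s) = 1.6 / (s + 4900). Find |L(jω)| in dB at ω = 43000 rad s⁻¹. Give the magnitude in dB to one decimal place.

|j43000 + 4900| = √(43000² + 4900²) = 4.328e+04
|L(j43000)| = 1.6 / 4.328e+04 = 3.697e-05
20 log₁₀(3.697e-05) = -88.64 dB

-88.6 dB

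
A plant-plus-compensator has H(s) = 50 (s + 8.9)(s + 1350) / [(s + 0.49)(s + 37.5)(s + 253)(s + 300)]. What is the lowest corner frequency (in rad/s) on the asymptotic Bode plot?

Break frequencies occur at each pole and zero magnitude: 0.49 rad/s, 8.9 rad/s, 37.5 rad/s, 253 rad/s, 300 rad/s, 1350 rad/s.
The lowest is 0.49 rad/s.

0.49 rad/s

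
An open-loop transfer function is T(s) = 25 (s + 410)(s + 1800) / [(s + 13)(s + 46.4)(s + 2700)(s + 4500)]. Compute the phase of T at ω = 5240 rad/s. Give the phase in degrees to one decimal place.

-134.9 deg

∠(j5240 + 410) = arctan(5240/410) = 85.53°
∠(j5240 + 1800) = arctan(5240/1800) = 71.04°
∠(j5240 + 13) = arctan(5240/13) = 89.86°
∠(j5240 + 46.4) = arctan(5240/46.4) = 89.49°
∠(j5240 + 2700) = arctan(5240/2700) = 62.74°
∠(j5240 + 4500) = arctan(5240/4500) = 49.34°
∠T(j5240) = 85.53° + 71.04° − (89.86° + 89.49° + 62.74° + 49.34°) = -134.87°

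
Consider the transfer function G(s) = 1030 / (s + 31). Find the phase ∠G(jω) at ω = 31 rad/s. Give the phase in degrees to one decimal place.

∠(j31 + 31) = arctan(31/31) = 45.00°
∠G(j31) = −45.00° = -45.00°

-45.0 deg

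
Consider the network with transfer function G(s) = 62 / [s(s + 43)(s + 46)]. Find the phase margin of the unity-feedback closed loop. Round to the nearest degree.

90°

Gain crossover: |G(jω)| = 1 at ω ≈ 0.0313 rad s⁻¹.
∠G(j0.0313) = −90° − arctan(0.0313/43) − arctan(0.0313/46) ≈ -90.08°
PM = 180° + (-90.08°) = 89.92°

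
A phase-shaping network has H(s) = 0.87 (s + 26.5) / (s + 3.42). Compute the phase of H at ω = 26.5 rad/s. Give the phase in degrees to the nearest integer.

-38°

∠(j26.5 + 26.5) = arctan(26.5/26.5) = 45.00°
∠(j26.5 + 3.42) = arctan(26.5/3.42) = 82.65°
∠H(j26.5) = 45.00° − 82.65° = -37.65°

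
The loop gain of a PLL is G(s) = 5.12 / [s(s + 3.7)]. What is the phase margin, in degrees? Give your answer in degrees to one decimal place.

70.6 deg

Gain crossover: |G(jω)| = 1 at ω ≈ 1.3 rad s⁻¹.
∠G(j1.3) = −90° − arctan(1.3/3.7) ≈ -109.43°
PM = 180° + (-109.43°) = 70.57°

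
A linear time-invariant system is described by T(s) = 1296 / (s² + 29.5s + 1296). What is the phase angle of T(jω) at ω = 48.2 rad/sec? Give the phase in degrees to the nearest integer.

-126°

∠[(j48.2)² + 29.5(j48.2) + 1296] = ∠[-1027.2 + j1421.9] = 125.85°
∠T(j48.2) = −125.85° = -125.85°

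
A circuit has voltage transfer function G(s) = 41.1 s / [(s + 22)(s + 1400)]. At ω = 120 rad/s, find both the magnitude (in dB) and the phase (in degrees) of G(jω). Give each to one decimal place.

|j120| = 120
|j120 + 22| = √(120² + 22²) = 122
|j120 + 1400| = √(120² + 1400²) = 1405
|G(j120)| = 41.1 × 120 / (122 × 1405) = 0.02877
20 log₁₀(0.02877) = -30.82 dB
∠(j120) = 90.00°
∠(j120 + 22) = arctan(120/22) = 79.61°
∠(j120 + 1400) = arctan(120/1400) = 4.90°
∠G(j120) = 90.00° − (79.61° + 4.90°) = 5.49°

|G| = -30.8 dB, ∠G = 5.5°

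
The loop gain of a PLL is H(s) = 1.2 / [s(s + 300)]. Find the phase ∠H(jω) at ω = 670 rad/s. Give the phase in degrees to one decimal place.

∠(j670 + 300) = arctan(670/300) = 65.88°
∠(j670) = 90.00°
∠H(j670) = − (65.88° + 90.00°) = -155.88°

-155.9 deg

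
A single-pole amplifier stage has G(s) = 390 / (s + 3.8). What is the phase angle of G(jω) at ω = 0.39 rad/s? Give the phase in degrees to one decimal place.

∠(j0.39 + 3.8) = arctan(0.39/3.8) = 5.86°
∠G(j0.39) = −5.86° = -5.86°

-5.9 deg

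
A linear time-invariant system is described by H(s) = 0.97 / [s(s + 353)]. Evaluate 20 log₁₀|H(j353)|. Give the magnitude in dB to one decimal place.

|j353 + 353| = √(353² + 353²) = 499.2
|j353| = 353
|H(j353)| = 0.97 / (499.2 × 353) = 5.5044e-06
20 log₁₀(5.5044e-06) = -105.19 dB

-105.2 dB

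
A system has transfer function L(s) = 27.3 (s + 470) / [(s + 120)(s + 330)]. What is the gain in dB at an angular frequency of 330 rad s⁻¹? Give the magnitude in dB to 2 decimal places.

|j330 + 470| = √(330² + 470²) = 574.3
|j330 + 120| = √(330² + 120²) = 351.1
|j330 + 330| = √(330² + 330²) = 466.7
|L(j330)| = 27.3 × 574.3 / (351.1 × 466.7) = 0.09567
20 log₁₀(0.09567) = -20.384 dB

-20.38 dB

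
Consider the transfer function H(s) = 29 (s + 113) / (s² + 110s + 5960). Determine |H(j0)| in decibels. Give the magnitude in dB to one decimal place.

H(0) = 29 × 113 / 5960 = 0.54983
20 log₁₀(0.54983) = -5.20 dB

-5.2 dB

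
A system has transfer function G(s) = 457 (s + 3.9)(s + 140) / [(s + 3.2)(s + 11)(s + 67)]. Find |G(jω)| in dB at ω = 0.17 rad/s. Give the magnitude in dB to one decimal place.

40.5 dB

|j0.17 + 3.9| = √(0.17² + 3.9²) = 3.904
|j0.17 + 140| = √(0.17² + 140²) = 140
|j0.17 + 3.2| = √(0.17² + 3.2²) = 3.205
|j0.17 + 11| = √(0.17² + 11²) = 11
|j0.17 + 67| = √(0.17² + 67²) = 67
|G(j0.17)| = 457 × 3.904 × 140 / (3.205 × 11 × 67) = 105.74
20 log₁₀(105.74) = 40.48 dB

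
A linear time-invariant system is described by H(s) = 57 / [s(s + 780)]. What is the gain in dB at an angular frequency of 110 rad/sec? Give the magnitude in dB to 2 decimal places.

-63.64 dB

|j110 + 780| = √(110² + 780²) = 787.7
|j110| = 110
|H(j110)| = 57 / (787.7 × 110) = 0.00065783
20 log₁₀(0.00065783) = -63.638 dB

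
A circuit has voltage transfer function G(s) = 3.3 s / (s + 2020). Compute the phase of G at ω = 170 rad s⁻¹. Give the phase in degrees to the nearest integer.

∠(j170) = 90.00°
∠(j170 + 2020) = arctan(170/2020) = 4.81°
∠G(j170) = 90.00° − 4.81° = 85.19°

85°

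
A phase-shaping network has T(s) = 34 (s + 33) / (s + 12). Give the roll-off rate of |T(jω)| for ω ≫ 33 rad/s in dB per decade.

With 1 zero and 1 pole, the high-frequency asymptotic slope is 20 × (1 − 1) = 0 dB/decade.

0 dB/decade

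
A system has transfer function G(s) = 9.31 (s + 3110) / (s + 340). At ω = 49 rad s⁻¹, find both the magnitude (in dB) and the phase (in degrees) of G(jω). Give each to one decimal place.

|j49 + 3110| = √(49² + 3110²) = 3110
|j49 + 340| = √(49² + 340²) = 343.5
|G(j49)| = 9.31 × 3110 / 343.5 = 84.299
20 log₁₀(84.299) = 38.52 dB
∠(j49 + 3110) = arctan(49/3110) = 0.90°
∠(j49 + 340) = arctan(49/340) = 8.20°
∠G(j49) = 0.90° − 8.20° = -7.30°

|G| = 38.5 dB, ∠G = -7.3 deg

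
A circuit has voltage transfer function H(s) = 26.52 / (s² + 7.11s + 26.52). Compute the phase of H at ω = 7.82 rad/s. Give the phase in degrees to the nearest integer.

∠[(j7.82)² + 7.11(j7.82) + 26.52] = ∠[-34.632 + j55.6] = 121.92°
∠H(j7.82) = −121.92° = -121.92°

-122°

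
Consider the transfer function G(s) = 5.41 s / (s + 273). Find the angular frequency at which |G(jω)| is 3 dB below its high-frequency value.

For a single-pole high-pass, the −3 dB point is at the pole: ω = 273 rad/s.

273 rad/s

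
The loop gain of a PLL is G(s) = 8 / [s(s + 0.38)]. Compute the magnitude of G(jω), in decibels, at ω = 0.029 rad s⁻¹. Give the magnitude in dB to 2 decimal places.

|j0.029 + 0.38| = √(0.029² + 0.38²) = 0.3811
|j0.029| = 0.029
|G(j0.029)| = 8 / (0.3811 × 0.029) = 723.85
20 log₁₀(723.85) = 57.193 dB

57.19 dB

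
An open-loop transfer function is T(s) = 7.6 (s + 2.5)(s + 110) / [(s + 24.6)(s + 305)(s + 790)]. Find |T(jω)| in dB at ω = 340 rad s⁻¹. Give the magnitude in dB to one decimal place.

-43.2 dB

|j340 + 2.5| = √(340² + 2.5²) = 340
|j340 + 110| = √(340² + 110²) = 357.4
|j340 + 24.6| = √(340² + 24.6²) = 340.9
|j340 + 305| = √(340² + 305²) = 456.8
|j340 + 790| = √(340² + 790²) = 860.1
|T(j340)| = 7.6 × 340 × 357.4 / (340.9 × 456.8 × 860.1) = 0.0068957
20 log₁₀(0.0068957) = -43.23 dB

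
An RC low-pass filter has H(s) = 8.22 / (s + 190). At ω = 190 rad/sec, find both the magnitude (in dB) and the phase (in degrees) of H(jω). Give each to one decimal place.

|j190 + 190| = √(190² + 190²) = 268.7
|H(j190)| = 8.22 / 268.7 = 0.030592
20 log₁₀(0.030592) = -30.29 dB
∠(j190 + 190) = arctan(190/190) = 45.00°
∠H(j190) = −45.00° = -45.00°

|H| = -30.3 dB, ∠H = -45.0°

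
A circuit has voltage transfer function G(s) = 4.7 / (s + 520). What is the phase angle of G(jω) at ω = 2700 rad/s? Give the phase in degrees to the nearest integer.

-79°

∠(j2700 + 520) = arctan(2700/520) = 79.10°
∠G(j2700) = −79.10° = -79.10°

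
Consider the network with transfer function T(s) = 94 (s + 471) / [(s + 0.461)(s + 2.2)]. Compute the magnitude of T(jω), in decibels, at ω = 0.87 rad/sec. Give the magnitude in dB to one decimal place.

85.6 dB

|j0.87 + 471| = √(0.87² + 471²) = 471
|j0.87 + 0.461| = √(0.87² + 0.461²) = 0.9846
|j0.87 + 2.2| = √(0.87² + 2.2²) = 2.366
|T(j0.87)| = 94 × 471 / (0.9846 × 2.366) = 19007
20 log₁₀(19007) = 85.58 dB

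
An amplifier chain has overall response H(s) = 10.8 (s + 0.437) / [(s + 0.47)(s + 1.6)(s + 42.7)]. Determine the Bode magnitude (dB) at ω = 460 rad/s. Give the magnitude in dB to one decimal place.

|j460 + 0.437| = √(460² + 0.437²) = 460
|j460 + 0.47| = √(460² + 0.47²) = 460
|j460 + 1.6| = √(460² + 1.6²) = 460
|j460 + 42.7| = √(460² + 42.7²) = 462
|H(j460)| = 10.8 × 460 / (460 × 460 × 462) = 5.0821e-05
20 log₁₀(5.0821e-05) = -85.88 dB

-85.9 dB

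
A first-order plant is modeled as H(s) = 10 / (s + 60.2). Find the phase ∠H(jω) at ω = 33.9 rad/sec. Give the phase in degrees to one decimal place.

∠(j33.9 + 60.2) = arctan(33.9/60.2) = 29.38°
∠H(j33.9) = −29.38° = -29.38°

-29.4°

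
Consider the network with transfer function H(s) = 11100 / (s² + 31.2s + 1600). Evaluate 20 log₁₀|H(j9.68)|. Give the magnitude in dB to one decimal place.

17.2 dB

|(j9.68)² + 31.2(j9.68) + 1600| = |1506.3 + j302.02| = 1536
|H(j9.68)| = 11100 / 1536 = 7.2253
20 log₁₀(7.2253) = 17.18 dB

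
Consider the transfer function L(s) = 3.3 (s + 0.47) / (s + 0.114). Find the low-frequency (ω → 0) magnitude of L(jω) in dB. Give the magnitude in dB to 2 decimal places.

22.67 dB

L(0) = 3.3 × 0.47 / 0.114 = 13.605
20 log₁₀(13.605) = 22.674 dB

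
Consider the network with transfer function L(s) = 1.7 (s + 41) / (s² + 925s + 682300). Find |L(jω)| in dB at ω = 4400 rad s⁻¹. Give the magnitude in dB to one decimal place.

|j4400 + 41| = √(4400² + 41²) = 4400
|(j4400)² + 925(j4400) + 682300| = |-1.8678e+07 + j4.07e+06| = 1.912e+07
|L(j4400)| = 1.7 × 4400 / 1.912e+07 = 0.00039131
20 log₁₀(0.00039131) = -68.15 dB

-68.1 dB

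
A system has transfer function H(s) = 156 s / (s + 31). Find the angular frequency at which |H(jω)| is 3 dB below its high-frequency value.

31 rad/s

For a single-pole high-pass, the −3 dB point is at the pole: ω = 31 rad/s.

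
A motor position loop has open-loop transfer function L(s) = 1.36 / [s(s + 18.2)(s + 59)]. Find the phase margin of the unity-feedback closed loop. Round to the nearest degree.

90 deg

Gain crossover: |L(jω)| = 1 at ω ≈ 0.00127 rad/s.
∠L(j0.00127) = −90° − arctan(0.00127/18.2) − arctan(0.00127/59) ≈ -90.01°
PM = 180° + (-90.01°) = 89.99°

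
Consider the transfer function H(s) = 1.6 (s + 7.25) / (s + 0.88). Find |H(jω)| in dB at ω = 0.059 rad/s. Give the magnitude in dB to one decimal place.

22.4 dB

|j0.059 + 7.25| = √(0.059² + 7.25²) = 7.25
|j0.059 + 0.88| = √(0.059² + 0.88²) = 0.882
|H(j0.059)| = 1.6 × 7.25 / 0.882 = 13.153
20 log₁₀(13.153) = 22.38 dB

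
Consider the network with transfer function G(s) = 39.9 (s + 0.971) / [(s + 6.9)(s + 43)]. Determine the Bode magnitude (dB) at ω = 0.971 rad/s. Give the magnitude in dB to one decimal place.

-14.8 dB

|j0.971 + 0.971| = √(0.971² + 0.971²) = 1.373
|j0.971 + 6.9| = √(0.971² + 6.9²) = 6.968
|j0.971 + 43| = √(0.971² + 43²) = 43.01
|G(j0.971)| = 39.9 × 1.373 / (6.968 × 43.01) = 0.18282
20 log₁₀(0.18282) = -14.76 dB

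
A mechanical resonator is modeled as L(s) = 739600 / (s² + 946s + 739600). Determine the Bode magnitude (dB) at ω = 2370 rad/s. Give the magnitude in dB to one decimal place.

|(j2370)² + 946(j2370) + 739600| = |-4.8773e+06 + j2.242e+06| = 5.368e+06
|L(j2370)| = 739600 / 5.368e+06 = 0.13778
20 log₁₀(0.13778) = -17.22 dB

-17.2 dB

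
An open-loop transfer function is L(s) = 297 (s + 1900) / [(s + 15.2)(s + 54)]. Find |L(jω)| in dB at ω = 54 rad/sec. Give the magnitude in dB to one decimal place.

|j54 + 1900| = √(54² + 1900²) = 1901
|j54 + 15.2| = √(54² + 15.2²) = 56.1
|j54 + 54| = √(54² + 54²) = 76.37
|L(j54)| = 297 × 1901 / (56.1 × 76.37) = 131.77
20 log₁₀(131.77) = 42.40 dB

42.4 dB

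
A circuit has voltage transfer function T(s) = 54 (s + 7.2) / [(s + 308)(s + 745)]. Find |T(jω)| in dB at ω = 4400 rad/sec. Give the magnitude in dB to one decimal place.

|j4400 + 7.2| = √(4400² + 7.2²) = 4400
|j4400 + 308| = √(4400² + 308²) = 4411
|j4400 + 745| = √(4400² + 745²) = 4463
|T(j4400)| = 54 × 4400 / (4411 × 4463) = 0.012071
20 log₁₀(0.012071) = -38.37 dB

-38.4 dB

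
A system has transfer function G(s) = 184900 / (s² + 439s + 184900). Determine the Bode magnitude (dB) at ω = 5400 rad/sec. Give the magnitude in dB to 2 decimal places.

-43.93 dB

|(j5400)² + 439(j5400) + 184900| = |-2.8975e+07 + j2.3706e+06| = 2.907e+07
|G(j5400)| = 184900 / 2.907e+07 = 0.0063601
20 log₁₀(0.0063601) = -43.931 dB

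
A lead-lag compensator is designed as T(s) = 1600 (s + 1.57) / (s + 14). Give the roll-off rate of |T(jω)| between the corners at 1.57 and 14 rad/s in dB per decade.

In this band the factors already past their corner are: zero at 1.57; net slope = 20 dB/decade.

20 dB/decade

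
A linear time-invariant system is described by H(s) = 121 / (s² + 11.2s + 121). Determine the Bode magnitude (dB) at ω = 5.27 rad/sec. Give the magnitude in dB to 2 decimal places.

|(j5.27)² + 11.2(j5.27) + 121| = |93.227 + j59.024| = 110.3
|H(j5.27)| = 121 / 110.3 = 1.0966
20 log₁₀(1.0966) = 0.801 dB

0.80 dB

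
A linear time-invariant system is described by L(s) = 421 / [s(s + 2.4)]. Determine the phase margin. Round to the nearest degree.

Gain crossover: |L(jω)| = 1 at ω ≈ 20.4 rad s⁻¹.
∠L(j20.4) = −90° − arctan(20.4/2.4) ≈ -173.31°
PM = 180° + (-173.31°) = 6.69°

7°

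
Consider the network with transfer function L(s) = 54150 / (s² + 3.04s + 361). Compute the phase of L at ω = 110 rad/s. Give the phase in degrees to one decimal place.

∠[(j110)² + 3.04(j110) + 361] = ∠[-11739 + j334.4] = 178.37°
∠L(j110) = −178.37° = -178.37°

-178.4°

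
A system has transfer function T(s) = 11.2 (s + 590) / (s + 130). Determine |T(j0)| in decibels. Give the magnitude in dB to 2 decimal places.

T(0) = 11.2 × 590 / 130 = 50.831
20 log₁₀(50.831) = 34.123 dB

34.12 dB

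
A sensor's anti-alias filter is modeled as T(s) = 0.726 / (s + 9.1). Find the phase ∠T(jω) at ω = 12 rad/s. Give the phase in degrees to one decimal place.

-52.8°

∠(j12 + 9.1) = arctan(12/9.1) = 52.83°
∠T(j12) = −52.83° = -52.83°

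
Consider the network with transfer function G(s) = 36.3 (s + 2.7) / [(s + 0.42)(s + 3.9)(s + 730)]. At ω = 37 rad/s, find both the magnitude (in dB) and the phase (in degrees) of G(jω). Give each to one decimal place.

|j37 + 2.7| = √(37² + 2.7²) = 37.1
|j37 + 0.42| = √(37² + 0.42²) = 37
|j37 + 3.9| = √(37² + 3.9²) = 37.2
|j37 + 730| = √(37² + 730²) = 730.9
|G(j37)| = 36.3 × 37.1 / (37 × 37.2 × 730.9) = 0.0013383
20 log₁₀(0.0013383) = -57.47 dB
∠(j37 + 2.7) = arctan(37/2.7) = 85.83°
∠(j37 + 0.42) = arctan(37/0.42) = 89.35°
∠(j37 + 3.9) = arctan(37/3.9) = 83.98°
∠(j37 + 730) = arctan(37/730) = 2.90°
∠G(j37) = 85.83° − (89.35° + 83.98° + 2.90°) = -90.41°

|G| = -57.5 dB, ∠G = -90.4°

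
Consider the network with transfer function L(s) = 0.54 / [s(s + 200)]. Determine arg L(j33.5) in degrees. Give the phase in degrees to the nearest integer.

∠(j33.5 + 200) = arctan(33.5/200) = 9.51°
∠(j33.5) = 90.00°
∠L(j33.5) = − (9.51° + 90.00°) = -99.51°

-100°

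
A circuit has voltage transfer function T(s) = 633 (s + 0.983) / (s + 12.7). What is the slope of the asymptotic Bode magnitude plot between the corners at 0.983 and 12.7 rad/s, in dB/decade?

In this band the factors already past their corner are: zero at 0.983; net slope = 20 dB/decade.

20 dB/decade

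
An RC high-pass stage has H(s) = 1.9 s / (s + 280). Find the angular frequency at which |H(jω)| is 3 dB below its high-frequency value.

For a single-pole high-pass, the −3 dB point is at the pole: ω = 280 rad/s.

280 rad/s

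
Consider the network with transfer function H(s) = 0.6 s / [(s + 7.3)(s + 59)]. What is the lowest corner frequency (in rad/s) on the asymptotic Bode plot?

7.3 rad/s

Break frequencies occur at each pole and zero magnitude: 7.3 rad/s, 59 rad/s.
The lowest is 7.3 rad/s.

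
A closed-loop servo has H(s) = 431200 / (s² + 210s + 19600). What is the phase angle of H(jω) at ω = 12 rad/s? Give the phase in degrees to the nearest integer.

-7°

∠[(j12)² + 210(j12) + 19600] = ∠[19456 + j2520] = 7.38°
∠H(j12) = −7.38° = -7.38°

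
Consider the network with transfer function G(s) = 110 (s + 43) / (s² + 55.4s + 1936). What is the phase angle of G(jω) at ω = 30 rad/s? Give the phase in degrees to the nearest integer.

∠(j30 + 43) = arctan(30/43) = 34.90°
∠[(j30)² + 55.4(j30) + 1936] = ∠[1036 + j1662] = 58.06°
∠G(j30) = 34.90° − 58.06° = -23.16°

-23°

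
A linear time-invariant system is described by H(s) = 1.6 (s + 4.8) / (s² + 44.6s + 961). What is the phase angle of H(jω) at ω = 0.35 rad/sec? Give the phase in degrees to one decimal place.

3.2 deg

∠(j0.35 + 4.8) = arctan(0.35/4.8) = 4.17°
∠[(j0.35)² + 44.6(j0.35) + 961] = ∠[960.88 + j15.61] = 0.93°
∠H(j0.35) = 4.17° − 0.93° = 3.24°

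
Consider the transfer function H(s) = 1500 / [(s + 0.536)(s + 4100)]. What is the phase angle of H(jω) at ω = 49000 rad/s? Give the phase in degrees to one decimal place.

-175.2°

∠(j49000 + 0.536) = arctan(49000/0.536) = 90.00°
∠(j49000 + 4100) = arctan(49000/4100) = 85.22°
∠H(j49000) = − (90.00° + 85.22°) = -175.22°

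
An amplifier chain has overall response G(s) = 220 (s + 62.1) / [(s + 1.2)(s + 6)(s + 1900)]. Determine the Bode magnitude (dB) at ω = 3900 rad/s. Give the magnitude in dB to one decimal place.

|j3900 + 62.1| = √(3900² + 62.1²) = 3900
|j3900 + 1.2| = √(3900² + 1.2²) = 3900
|j3900 + 6| = √(3900² + 6²) = 3900
|j3900 + 1900| = √(3900² + 1900²) = 4338
|G(j3900)| = 220 × 3900 / (3900 × 3900 × 4338) = 1.3005e-05
20 log₁₀(1.3005e-05) = -97.72 dB

-97.7 dB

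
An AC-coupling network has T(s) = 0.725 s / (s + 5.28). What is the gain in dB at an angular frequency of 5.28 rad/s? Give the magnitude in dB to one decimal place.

-5.8 dB

|j5.28| = 5.28
|j5.28 + 5.28| = √(5.28² + 5.28²) = 7.467
|T(j5.28)| = 0.725 × 5.28 / 7.467 = 0.51265
20 log₁₀(0.51265) = -5.80 dB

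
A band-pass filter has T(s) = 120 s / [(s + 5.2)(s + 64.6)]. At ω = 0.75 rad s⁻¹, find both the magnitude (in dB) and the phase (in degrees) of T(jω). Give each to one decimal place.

|j0.75| = 0.75
|j0.75 + 5.2| = √(0.75² + 5.2²) = 5.254
|j0.75 + 64.6| = √(0.75² + 64.6²) = 64.6
|T(j0.75)| = 120 × 0.75 / (5.254 × 64.6) = 0.26516
20 log₁₀(0.26516) = -11.53 dB
∠(j0.75) = 90.00°
∠(j0.75 + 5.2) = arctan(0.75/5.2) = 8.21°
∠(j0.75 + 64.6) = arctan(0.75/64.6) = 0.67°
∠T(j0.75) = 90.00° − (8.21° + 0.67°) = 81.13°

|T| = -11.5 dB, ∠T = 81.1 deg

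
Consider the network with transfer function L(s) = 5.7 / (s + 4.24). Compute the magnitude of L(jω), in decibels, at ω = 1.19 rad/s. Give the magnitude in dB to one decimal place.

2.2 dB

|j1.19 + 4.24| = √(1.19² + 4.24²) = 4.404
|L(j1.19)| = 5.7 / 4.404 = 1.2943
20 log₁₀(1.2943) = 2.24 dB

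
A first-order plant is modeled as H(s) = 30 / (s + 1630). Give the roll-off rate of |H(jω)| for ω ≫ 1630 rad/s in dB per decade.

With 0 zeros and 1 pole, the high-frequency asymptotic slope is 20 × (0 − 1) = -20 dB/decade.

-20 dB/decade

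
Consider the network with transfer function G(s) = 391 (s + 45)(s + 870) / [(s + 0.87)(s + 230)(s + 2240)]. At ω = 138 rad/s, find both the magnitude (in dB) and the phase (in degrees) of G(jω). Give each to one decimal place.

|j138 + 45| = √(138² + 45²) = 145.2
|j138 + 870| = √(138² + 870²) = 880.9
|j138 + 0.87| = √(138² + 0.87²) = 138
|j138 + 230| = √(138² + 230²) = 268.2
|j138 + 2240| = √(138² + 2240²) = 2244
|G(j138)| = 391 × 145.2 × 880.9 / (138 × 268.2 × 2244) = 0.60181
20 log₁₀(0.60181) = -4.41 dB
∠(j138 + 45) = arctan(138/45) = 71.94°
∠(j138 + 870) = arctan(138/870) = 9.01°
∠(j138 + 0.87) = arctan(138/0.87) = 89.64°
∠(j138 + 230) = arctan(138/230) = 30.96°
∠(j138 + 2240) = arctan(138/2240) = 3.53°
∠G(j138) = 71.94° + 9.01° − (89.64° + 30.96° + 3.53°) = -43.18°

|G| = -4.4 dB, ∠G = -43.2 deg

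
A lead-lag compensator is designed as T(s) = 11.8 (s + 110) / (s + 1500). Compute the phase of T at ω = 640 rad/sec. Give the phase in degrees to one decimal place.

57.1°

∠(j640 + 110) = arctan(640/110) = 80.25°
∠(j640 + 1500) = arctan(640/1500) = 23.11°
∠T(j640) = 80.25° − 23.11° = 57.14°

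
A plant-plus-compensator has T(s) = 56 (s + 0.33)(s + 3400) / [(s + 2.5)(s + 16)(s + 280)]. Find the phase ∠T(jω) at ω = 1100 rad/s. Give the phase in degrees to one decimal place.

∠(j1100 + 0.33) = arctan(1100/0.33) = 89.98°
∠(j1100 + 3400) = arctan(1100/3400) = 17.93°
∠(j1100 + 2.5) = arctan(1100/2.5) = 89.87°
∠(j1100 + 16) = arctan(1100/16) = 89.17°
∠(j1100 + 280) = arctan(1100/280) = 75.72°
∠T(j1100) = 89.98° + 17.93° − (89.87° + 89.17° + 75.72°) = -146.84°

-146.8°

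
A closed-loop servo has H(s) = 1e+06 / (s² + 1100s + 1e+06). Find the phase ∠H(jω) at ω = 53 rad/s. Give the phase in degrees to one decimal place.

-3.3°

∠[(j53)² + 1100(j53) + 1e+06] = ∠[9.9719e+05 + j58300] = 3.35°
∠H(j53) = −3.35° = -3.35°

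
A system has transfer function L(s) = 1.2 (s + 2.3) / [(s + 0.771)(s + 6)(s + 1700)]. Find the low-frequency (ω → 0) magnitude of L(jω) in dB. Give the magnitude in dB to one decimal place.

-69.1 dB

L(0) = 1.2 × 2.3 / (0.771 × 6 × 1700) = 0.00035096
20 log₁₀(0.00035096) = -69.09 dB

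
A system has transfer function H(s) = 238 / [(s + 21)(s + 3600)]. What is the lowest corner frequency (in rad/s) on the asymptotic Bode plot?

21 rad/s

Break frequencies occur at each pole and zero magnitude: 21 rad/s, 3600 rad/s.
The lowest is 21 rad/s.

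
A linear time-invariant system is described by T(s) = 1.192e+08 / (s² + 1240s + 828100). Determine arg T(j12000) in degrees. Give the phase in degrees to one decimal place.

-174.1°

∠[(j12000)² + 1240(j12000) + 828100] = ∠[-1.4317e+08 + j1.488e+07] = 174.07°
∠T(j12000) = −174.07° = -174.07°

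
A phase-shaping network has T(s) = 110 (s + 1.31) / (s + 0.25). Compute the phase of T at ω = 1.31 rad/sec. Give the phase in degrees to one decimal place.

∠(j1.31 + 1.31) = arctan(1.31/1.31) = 45.00°
∠(j1.31 + 0.25) = arctan(1.31/0.25) = 79.20°
∠T(j1.31) = 45.00° − 79.20° = -34.20°

-34.2°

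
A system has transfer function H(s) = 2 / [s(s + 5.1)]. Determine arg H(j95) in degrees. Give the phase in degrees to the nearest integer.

-177°

∠(j95 + 5.1) = arctan(95/5.1) = 86.93°
∠(j95) = 90.00°
∠H(j95) = − (86.93° + 90.00°) = -176.93°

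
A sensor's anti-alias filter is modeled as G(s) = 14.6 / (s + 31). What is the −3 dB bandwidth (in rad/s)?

31 rad/s

For a single-pole low-pass, the −3 dB point is at the pole: ω = 31 rad/s.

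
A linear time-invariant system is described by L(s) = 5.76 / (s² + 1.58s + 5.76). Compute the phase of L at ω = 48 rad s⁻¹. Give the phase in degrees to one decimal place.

-178.1°

∠[(j48)² + 1.58(j48) + 5.76] = ∠[-2298.2 + j75.84] = 178.11°
∠L(j48) = −178.11° = -178.11°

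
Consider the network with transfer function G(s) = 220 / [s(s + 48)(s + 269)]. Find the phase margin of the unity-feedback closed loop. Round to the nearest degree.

Gain crossover: |G(jω)| = 1 at ω ≈ 0.017 rad/sec.
∠G(j0.017) = −90° − arctan(0.017/48) − arctan(0.017/269) ≈ -90.02°
PM = 180° + (-90.02°) = 89.98°

90°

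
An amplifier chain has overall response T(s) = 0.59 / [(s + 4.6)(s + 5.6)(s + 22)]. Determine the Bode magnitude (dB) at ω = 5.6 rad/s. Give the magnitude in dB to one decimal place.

-66.9 dB

|j5.6 + 4.6| = √(5.6² + 4.6²) = 7.247
|j5.6 + 5.6| = √(5.6² + 5.6²) = 7.92
|j5.6 + 22| = √(5.6² + 22²) = 22.7
|T(j5.6)| = 0.59 / (7.247 × 7.92 × 22.7) = 0.00045283
20 log₁₀(0.00045283) = -66.88 dB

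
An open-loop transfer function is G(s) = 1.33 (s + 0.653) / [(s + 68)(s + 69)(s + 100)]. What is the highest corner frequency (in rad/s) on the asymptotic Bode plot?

Break frequencies occur at each pole and zero magnitude: 0.653 rad/s, 68 rad/s, 69 rad/s, 100 rad/s.
The highest is 100 rad/s.

100 rad/s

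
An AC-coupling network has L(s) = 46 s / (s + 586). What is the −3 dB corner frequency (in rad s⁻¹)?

586 rad s⁻¹

For a single-pole high-pass, the −3 dB point is at the pole: ω = 586 rad s⁻¹.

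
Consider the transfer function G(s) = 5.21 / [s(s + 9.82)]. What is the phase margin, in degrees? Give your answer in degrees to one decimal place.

Gain crossover: |G(jω)| = 1 at ω ≈ 0.53 rad/sec.
∠G(j0.53) = −90° − arctan(0.53/9.82) ≈ -93.09°
PM = 180° + (-93.09°) = 86.91°

86.9°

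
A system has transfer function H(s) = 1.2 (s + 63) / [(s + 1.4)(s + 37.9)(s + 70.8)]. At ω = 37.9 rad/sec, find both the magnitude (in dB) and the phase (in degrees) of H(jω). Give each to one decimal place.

|j37.9 + 63| = √(37.9² + 63²) = 73.52
|j37.9 + 1.4| = √(37.9² + 1.4²) = 37.93
|j37.9 + 37.9| = √(37.9² + 37.9²) = 53.6
|j37.9 + 70.8| = √(37.9² + 70.8²) = 80.31
|H(j37.9)| = 1.2 × 73.52 / (37.93 × 53.6 × 80.31) = 0.00054045
20 log₁₀(0.00054045) = -65.34 dB
∠(j37.9 + 63) = arctan(37.9/63) = 31.03°
∠(j37.9 + 1.4) = arctan(37.9/1.4) = 87.88°
∠(j37.9 + 37.9) = arctan(37.9/37.9) = 45.00°
∠(j37.9 + 70.8) = arctan(37.9/70.8) = 28.16°
∠H(j37.9) = 31.03° − (87.88° + 45.00° + 28.16°) = -130.01°

|H| = -65.3 dB, ∠H = -130.0°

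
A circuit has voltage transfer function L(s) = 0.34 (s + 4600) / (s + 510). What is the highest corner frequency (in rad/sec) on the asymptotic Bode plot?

Break frequencies occur at each pole and zero magnitude: 510 rad/sec, 4600 rad/sec.
The highest is 4600 rad/sec.

4600 rad/sec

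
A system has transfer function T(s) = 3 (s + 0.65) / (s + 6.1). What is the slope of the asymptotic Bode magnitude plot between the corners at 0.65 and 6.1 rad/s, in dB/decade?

20 dB/decade

In this band the factors already past their corner are: zero at 0.65; net slope = 20 dB/decade.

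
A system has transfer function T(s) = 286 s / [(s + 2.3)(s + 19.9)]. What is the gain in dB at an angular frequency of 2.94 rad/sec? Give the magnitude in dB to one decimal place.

|j2.94| = 2.94
|j2.94 + 2.3| = √(2.94² + 2.3²) = 3.733
|j2.94 + 19.9| = √(2.94² + 19.9²) = 20.12
|T(j2.94)| = 286 × 2.94 / (3.733 × 20.12) = 11.198
20 log₁₀(11.198) = 20.98 dB

21.0 dB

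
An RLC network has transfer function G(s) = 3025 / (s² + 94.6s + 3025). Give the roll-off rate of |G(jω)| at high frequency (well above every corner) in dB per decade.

With 0 zeros and 2 poles, the high-frequency asymptotic slope is 20 × (0 − 2) = -40 dB/decade.

-40 dB/decade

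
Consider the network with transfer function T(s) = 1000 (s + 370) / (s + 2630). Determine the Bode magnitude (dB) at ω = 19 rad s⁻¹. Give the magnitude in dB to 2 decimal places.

42.98 dB

|j19 + 370| = √(19² + 370²) = 370.5
|j19 + 2630| = √(19² + 2630²) = 2630
|T(j19)| = 1000 × 370.5 / 2630 = 140.87
20 log₁₀(140.87) = 42.976 dB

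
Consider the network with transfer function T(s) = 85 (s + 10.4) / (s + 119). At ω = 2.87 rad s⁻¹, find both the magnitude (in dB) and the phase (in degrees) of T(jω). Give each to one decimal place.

|T| = 17.7 dB, ∠T = 14.0°

|j2.87 + 10.4| = √(2.87² + 10.4²) = 10.79
|j2.87 + 119| = √(2.87² + 119²) = 119
|T(j2.87)| = 85 × 10.79 / 119 = 7.704
20 log₁₀(7.704) = 17.73 dB
∠(j2.87 + 10.4) = arctan(2.87/10.4) = 15.43°
∠(j2.87 + 119) = arctan(2.87/119) = 1.38°
∠T(j2.87) = 15.43° − 1.38° = 14.05°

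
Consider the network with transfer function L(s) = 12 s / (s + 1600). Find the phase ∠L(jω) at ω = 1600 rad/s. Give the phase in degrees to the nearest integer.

45 deg

∠(j1600) = 90.00°
∠(j1600 + 1600) = arctan(1600/1600) = 45.00°
∠L(j1600) = 90.00° − 45.00° = 45.00°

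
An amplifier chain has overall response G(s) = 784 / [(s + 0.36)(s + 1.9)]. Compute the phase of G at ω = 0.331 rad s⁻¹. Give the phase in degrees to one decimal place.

-52.5°

∠(j0.331 + 0.36) = arctan(0.331/0.36) = 42.60°
∠(j0.331 + 1.9) = arctan(0.331/1.9) = 9.88°
∠G(j0.331) = − (42.60° + 9.88°) = -52.48°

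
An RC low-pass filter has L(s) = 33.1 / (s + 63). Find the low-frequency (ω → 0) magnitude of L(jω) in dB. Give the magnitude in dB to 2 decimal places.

-5.59 dB

L(0) = 33.1 / 63 = 0.5254
20 log₁₀(0.5254) = -5.590 dB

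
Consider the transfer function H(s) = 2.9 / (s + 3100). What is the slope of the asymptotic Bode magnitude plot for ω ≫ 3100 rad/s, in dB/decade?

-20 dB/decade

With 0 zeros and 1 pole, the high-frequency asymptotic slope is 20 × (0 − 1) = -20 dB/decade.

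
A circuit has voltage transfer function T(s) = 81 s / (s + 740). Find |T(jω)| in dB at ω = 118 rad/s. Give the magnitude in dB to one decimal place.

22.1 dB

|j118| = 118
|j118 + 740| = √(118² + 740²) = 749.3
|T(j118)| = 81 × 118 / 749.3 = 12.755
20 log₁₀(12.755) = 22.11 dB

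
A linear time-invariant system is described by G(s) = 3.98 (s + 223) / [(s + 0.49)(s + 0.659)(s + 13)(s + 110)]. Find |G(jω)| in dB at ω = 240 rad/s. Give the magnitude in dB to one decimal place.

|j240 + 223| = √(240² + 223²) = 327.6
|j240 + 0.49| = √(240² + 0.49²) = 240
|j240 + 0.659| = √(240² + 0.659²) = 240
|j240 + 13| = √(240² + 13²) = 240.4
|j240 + 110| = √(240² + 110²) = 264
|G(j240)| = 3.98 × 327.6 / (240 × 240 × 240.4 × 264) = 3.5674e-07
20 log₁₀(3.5674e-07) = -128.95 dB

-129.0 dB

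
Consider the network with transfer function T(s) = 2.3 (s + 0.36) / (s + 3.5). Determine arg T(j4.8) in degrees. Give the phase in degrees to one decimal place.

31.8°

∠(j4.8 + 0.36) = arctan(4.8/0.36) = 85.71°
∠(j4.8 + 3.5) = arctan(4.8/3.5) = 53.90°
∠T(j4.8) = 85.71° − 53.90° = 31.81°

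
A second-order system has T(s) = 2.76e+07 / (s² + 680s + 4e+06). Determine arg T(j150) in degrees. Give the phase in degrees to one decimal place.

-1.5°

∠[(j150)² + 680(j150) + 4e+06] = ∠[3.9775e+06 + j1.02e+05] = 1.47°
∠T(j150) = −1.47° = -1.47°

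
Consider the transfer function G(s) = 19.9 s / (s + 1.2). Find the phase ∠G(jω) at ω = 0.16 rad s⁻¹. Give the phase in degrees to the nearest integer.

82°

∠(j0.16) = 90.00°
∠(j0.16 + 1.2) = arctan(0.16/1.2) = 7.59°
∠G(j0.16) = 90.00° − 7.59° = 82.41°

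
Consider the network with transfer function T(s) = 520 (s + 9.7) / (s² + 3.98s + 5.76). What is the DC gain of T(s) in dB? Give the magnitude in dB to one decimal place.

T(0) = 520 × 9.7 / 5.76 = 875.69
20 log₁₀(875.69) = 58.85 dB

58.8 dB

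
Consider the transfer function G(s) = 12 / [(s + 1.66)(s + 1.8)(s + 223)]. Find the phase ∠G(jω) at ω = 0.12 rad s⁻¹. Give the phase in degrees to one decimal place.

-8.0°

∠(j0.12 + 1.66) = arctan(0.12/1.66) = 4.13°
∠(j0.12 + 1.8) = arctan(0.12/1.8) = 3.81°
∠(j0.12 + 223) = arctan(0.12/223) = 0.03°
∠G(j0.12) = − (4.13° + 3.81° + 0.03°) = -7.98°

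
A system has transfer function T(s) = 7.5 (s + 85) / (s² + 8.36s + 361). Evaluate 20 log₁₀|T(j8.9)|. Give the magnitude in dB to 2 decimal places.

6.85 dB

|j8.9 + 85| = √(8.9² + 85²) = 85.46
|(j8.9)² + 8.36(j8.9) + 361| = |281.79 + j74.404| = 291.4
|T(j8.9)| = 7.5 × 85.46 / 291.4 = 2.1993
20 log₁₀(2.1993) = 6.846 dB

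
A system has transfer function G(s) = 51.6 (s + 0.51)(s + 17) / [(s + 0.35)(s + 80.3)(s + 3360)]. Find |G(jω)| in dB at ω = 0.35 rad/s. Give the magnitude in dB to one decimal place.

|j0.35 + 0.51| = √(0.35² + 0.51²) = 0.6185
|j0.35 + 17| = √(0.35² + 17²) = 17
|j0.35 + 0.35| = √(0.35² + 0.35²) = 0.495
|j0.35 + 80.3| = √(0.35² + 80.3²) = 80.3
|j0.35 + 3360| = √(0.35² + 3360²) = 3360
|G(j0.35)| = 51.6 × 0.6185 × 17 / (0.495 × 80.3 × 3360) = 0.0040637
20 log₁₀(0.0040637) = -47.82 dB

-47.8 dB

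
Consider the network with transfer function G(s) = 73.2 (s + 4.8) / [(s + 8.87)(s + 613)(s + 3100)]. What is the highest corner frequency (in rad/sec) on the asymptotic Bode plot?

Break frequencies occur at each pole and zero magnitude: 4.8 rad/sec, 8.87 rad/sec, 613 rad/sec, 3100 rad/sec.
The highest is 3100 rad/sec.

3100 rad/sec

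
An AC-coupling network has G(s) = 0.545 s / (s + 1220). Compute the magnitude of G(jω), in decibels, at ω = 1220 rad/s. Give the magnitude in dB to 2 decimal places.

-8.28 dB

|j1220| = 1220
|j1220 + 1220| = √(1220² + 1220²) = 1725
|G(j1220)| = 0.545 × 1220 / 1725 = 0.38537
20 log₁₀(0.38537) = -8.282 dB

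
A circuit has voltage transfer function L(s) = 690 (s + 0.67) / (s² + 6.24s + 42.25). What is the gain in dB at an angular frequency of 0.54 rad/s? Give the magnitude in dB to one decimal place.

|j0.54 + 0.67| = √(0.54² + 0.67²) = 0.8605
|(j0.54)² + 6.24(j0.54) + 42.25| = |41.958 + j3.3696| = 42.09
|L(j0.54)| = 690 × 0.8605 / 42.09 = 14.106
20 log₁₀(14.106) = 22.99 dB

23.0 dB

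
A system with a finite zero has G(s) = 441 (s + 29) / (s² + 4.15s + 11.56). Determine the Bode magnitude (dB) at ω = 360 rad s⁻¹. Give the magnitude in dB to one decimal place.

|j360 + 29| = √(360² + 29²) = 361.2
|(j360)² + 4.15(j360) + 11.56| = |-1.2959e+05 + j1494| = 1.296e+05
|G(j360)| = 441 × 361.2 / 1.296e+05 = 1.229
20 log₁₀(1.229) = 1.79 dB

1.8 dB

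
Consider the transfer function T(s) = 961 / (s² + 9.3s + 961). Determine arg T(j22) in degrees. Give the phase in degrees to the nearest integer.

∠[(j22)² + 9.3(j22) + 961] = ∠[477 + j204.6] = 23.22°
∠T(j22) = −23.22° = -23.22°

-23°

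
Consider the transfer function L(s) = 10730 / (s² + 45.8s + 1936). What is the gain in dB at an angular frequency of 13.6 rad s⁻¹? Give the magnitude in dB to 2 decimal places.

|(j13.6)² + 45.8(j13.6) + 1936| = |1751 + j622.88| = 1859
|L(j13.6)| = 10730 / 1859 = 5.7734
20 log₁₀(5.7734) = 15.229 dB

15.23 dB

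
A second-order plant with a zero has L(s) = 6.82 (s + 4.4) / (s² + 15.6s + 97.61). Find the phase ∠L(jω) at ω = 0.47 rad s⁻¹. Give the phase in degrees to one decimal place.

1.8°

∠(j0.47 + 4.4) = arctan(0.47/4.4) = 6.10°
∠[(j0.47)² + 15.6(j0.47) + 97.61] = ∠[97.389 + j7.332] = 4.31°
∠L(j0.47) = 6.10° − 4.31° = 1.79°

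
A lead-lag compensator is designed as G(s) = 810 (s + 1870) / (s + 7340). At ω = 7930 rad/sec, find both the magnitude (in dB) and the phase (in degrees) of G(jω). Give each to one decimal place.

|j7930 + 1870| = √(7930² + 1870²) = 8148
|j7930 + 7340| = √(7930² + 7340²) = 1.081e+04
|G(j7930)| = 810 × 8148 / 1.081e+04 = 610.75
20 log₁₀(610.75) = 55.72 dB
∠(j7930 + 1870) = arctan(7930/1870) = 76.73°
∠(j7930 + 7340) = arctan(7930/7340) = 47.21°
∠G(j7930) = 76.73° − 47.21° = 29.52°

|G| = 55.7 dB, ∠G = 29.5°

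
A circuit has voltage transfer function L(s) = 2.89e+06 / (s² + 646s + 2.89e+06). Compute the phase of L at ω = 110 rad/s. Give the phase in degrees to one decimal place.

-1.4°

∠[(j110)² + 646(j110) + 2.89e+06] = ∠[2.8779e+06 + j71060] = 1.41°
∠L(j110) = −1.41° = -1.41°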